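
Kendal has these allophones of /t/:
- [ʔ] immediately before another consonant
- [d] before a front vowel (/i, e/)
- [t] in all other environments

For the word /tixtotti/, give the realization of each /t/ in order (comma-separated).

[d], [t], [ʔ], [d]

Occurrence 1 (position 1): before a front vowel (/i, e/) → [d].
Occurrence 2 (position 4): no conditioning environment matches → elsewhere allophone [t].
Occurrence 3 (position 6): immediately before another consonant → [ʔ].
Occurrence 4 (position 7): before a front vowel (/i, e/) → [d].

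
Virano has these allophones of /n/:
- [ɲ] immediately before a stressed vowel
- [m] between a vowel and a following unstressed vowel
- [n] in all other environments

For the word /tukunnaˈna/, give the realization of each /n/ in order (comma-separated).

[n], [n], [ɲ]

Occurrence 1 (position 5): no conditioning environment matches → elsewhere allophone [n].
Occurrence 2 (position 6): no conditioning environment matches → elsewhere allophone [n].
Occurrence 3 (position 8): immediately before a stressed vowel → [ɲ].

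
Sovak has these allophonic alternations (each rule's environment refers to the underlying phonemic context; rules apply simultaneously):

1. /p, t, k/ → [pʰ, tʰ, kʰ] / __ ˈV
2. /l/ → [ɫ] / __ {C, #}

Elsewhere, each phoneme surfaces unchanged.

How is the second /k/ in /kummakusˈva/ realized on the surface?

[k]

/k/ (between /a/ and /u/) is in the target of rule 1 but the environment (immediately before a stressed vowel) is not met → [k].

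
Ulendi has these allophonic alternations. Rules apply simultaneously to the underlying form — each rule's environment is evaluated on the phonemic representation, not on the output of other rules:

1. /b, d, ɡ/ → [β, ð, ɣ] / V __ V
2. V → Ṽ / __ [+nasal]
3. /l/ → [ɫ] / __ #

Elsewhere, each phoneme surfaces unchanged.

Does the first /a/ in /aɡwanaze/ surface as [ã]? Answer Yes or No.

No

/a/ (word-initial) fails the environment for rule 2, so it stays [a].
The actual realization is [a], not [ã].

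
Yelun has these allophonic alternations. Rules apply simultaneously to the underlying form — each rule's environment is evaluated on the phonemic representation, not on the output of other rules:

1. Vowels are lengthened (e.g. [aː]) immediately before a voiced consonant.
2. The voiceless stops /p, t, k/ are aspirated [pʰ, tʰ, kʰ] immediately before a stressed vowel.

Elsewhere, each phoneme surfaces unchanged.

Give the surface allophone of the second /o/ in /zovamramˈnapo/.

[o]

/o/ (word-final) is in the target of rule 1 but the environment (before a voiced consonant) is not met → [o].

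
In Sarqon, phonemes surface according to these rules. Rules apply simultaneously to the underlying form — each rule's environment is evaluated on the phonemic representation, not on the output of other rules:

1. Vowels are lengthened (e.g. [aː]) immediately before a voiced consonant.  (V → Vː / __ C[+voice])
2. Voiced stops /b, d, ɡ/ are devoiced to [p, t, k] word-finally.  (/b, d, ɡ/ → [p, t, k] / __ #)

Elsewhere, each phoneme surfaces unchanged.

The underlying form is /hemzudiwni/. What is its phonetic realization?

[heːmzuːdiːwni]

/h/ (word-initial): no rule targets it → [h].
/e/ (between /h/ and /m/) occurs before a voiced consonant → [eː] by rule 1.
/m/ — not in any rule's target class → [m].
/z/ (between /m/ and /u/) is unaffected → [z].
/u/ — between /z/ and /d/, before a voiced consonant — surfaces as [uː] (rule 1).
/d/ (between /u/ and /i/) is in the target of rule 2 but the environment (word-finally) is not met → [d].
/i/ (between /d/ and /w/): before a voiced consonant, so rule 1 applies → [iː].
/w/ — not in any rule's target class → [w].
/n/ — not in any rule's target class → [n].
/i/ (word-final) fails the environment for rule 1, so it stays [i].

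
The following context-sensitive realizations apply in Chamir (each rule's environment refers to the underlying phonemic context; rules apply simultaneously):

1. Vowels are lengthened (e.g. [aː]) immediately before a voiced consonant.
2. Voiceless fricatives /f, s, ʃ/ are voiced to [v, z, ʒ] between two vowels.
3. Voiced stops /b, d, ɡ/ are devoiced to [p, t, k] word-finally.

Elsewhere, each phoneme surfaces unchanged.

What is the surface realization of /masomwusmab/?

[mazoːmwusmaːp]

/m/ (word-initial) is unaffected → [m].
/a/ (between /m/ and /s/) is in the target of rule 1 but the environment (before a voiced consonant) is not met → [a].
/s/ meets the environment for rule 2 (between two vowels) → [z].
Rule 1 applies to /o/ (between /s/ and /m/: before a voiced consonant) → [oː].
/m/ stays [m].
/w/ stays [w].
/u/ (between /w/ and /s/): rule 1 targets it, but not before a voiced consonant → unchanged [u].
/s/ (between /u/ and /m/) fails the environment for rule 2, so it stays [s].
/m/ — not in any rule's target class → [m].
/a/ meets the environment for rule 1 (before a voiced consonant) → [aː].
Rule 3 applies to /b/ (word-final: word-finally) → [p].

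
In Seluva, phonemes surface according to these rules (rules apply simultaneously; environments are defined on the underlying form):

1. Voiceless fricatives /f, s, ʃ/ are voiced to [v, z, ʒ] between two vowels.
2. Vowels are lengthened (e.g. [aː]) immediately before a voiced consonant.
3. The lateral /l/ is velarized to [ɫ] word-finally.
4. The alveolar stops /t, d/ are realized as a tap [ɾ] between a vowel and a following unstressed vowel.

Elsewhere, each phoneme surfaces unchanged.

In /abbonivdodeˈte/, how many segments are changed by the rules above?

5

Segments that undergo a rule: /a/ → [aː] (rule 2); /o/ → [oː] (rule 2); /i/ → [iː] (rule 2); /o/ → [oː] (rule 2); /d/ → [ɾ] (rule 4).
All other segments surface unchanged.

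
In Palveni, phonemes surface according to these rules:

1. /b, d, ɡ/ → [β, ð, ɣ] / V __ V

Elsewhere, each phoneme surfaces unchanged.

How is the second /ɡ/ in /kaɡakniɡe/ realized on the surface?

[ɣ]

/ɡ/ (between /i/ and /e/): between two vowels, so rule 1 applies → [ɣ].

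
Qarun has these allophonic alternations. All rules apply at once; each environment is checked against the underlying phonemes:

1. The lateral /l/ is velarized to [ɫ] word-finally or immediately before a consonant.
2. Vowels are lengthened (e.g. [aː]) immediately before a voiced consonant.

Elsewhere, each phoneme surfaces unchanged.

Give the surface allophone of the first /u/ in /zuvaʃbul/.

[uː]

/u/ (between /z/ and /v/) occurs before a voiced consonant → [uː] by rule 2.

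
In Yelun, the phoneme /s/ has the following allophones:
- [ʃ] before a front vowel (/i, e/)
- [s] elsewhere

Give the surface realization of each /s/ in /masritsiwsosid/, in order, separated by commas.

[s], [ʃ], [s], [ʃ]

Occurrence 1 (position 3): no conditioning environment matches → elsewhere allophone [s].
Occurrence 2 (position 7): before a front vowel (/i, e/) → [ʃ].
Occurrence 3 (position 10): no conditioning environment matches → elsewhere allophone [s].
Occurrence 4 (position 12): before a front vowel (/i, e/) → [ʃ].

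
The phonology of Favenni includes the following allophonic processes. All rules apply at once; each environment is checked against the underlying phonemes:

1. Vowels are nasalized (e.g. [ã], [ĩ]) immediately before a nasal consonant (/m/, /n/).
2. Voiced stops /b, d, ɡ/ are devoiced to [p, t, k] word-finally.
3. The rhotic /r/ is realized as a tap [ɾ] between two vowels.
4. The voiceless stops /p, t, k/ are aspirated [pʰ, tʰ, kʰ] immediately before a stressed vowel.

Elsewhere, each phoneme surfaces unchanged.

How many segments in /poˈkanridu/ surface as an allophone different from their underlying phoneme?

Segments that undergo a rule: /k/ → [kʰ] (rule 4); /a/ → [ã] (rule 1).
All other segments surface unchanged.

2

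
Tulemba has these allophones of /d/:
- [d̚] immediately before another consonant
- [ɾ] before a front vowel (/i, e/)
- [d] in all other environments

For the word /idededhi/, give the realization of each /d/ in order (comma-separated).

Occurrence 1 (position 2): before a front vowel (/i, e/) → [ɾ].
Occurrence 2 (position 4): before a front vowel (/i, e/) → [ɾ].
Occurrence 3 (position 6): immediately before another consonant → [d̚].

[ɾ], [ɾ], [d̚]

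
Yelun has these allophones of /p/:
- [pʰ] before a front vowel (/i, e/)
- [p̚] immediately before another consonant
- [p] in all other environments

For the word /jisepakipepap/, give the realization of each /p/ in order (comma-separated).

Occurrence 1 (position 5): no conditioning environment matches → elsewhere allophone [p].
Occurrence 2 (position 9): before a front vowel (/i, e/) → [pʰ].
Occurrence 3 (position 11): no conditioning environment matches → elsewhere allophone [p].
Occurrence 4 (position 13): no conditioning environment matches → elsewhere allophone [p].

[p], [pʰ], [p], [p]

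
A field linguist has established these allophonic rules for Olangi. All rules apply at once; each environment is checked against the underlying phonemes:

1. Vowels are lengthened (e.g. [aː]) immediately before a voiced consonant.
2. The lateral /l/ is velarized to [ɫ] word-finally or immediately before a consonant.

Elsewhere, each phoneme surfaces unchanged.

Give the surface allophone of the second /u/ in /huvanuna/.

Rule 1 applies to /u/ (between /n/ and /n/: before a voiced consonant) → [uː].

[uː]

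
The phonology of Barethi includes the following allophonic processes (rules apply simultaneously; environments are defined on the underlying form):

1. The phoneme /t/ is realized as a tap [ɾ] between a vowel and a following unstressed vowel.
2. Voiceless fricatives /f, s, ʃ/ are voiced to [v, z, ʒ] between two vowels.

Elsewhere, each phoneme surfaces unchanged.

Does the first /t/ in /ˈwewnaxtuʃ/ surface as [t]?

/t/ (between /x/ and /u/) is in the target of rule 1 but the environment (between a vowel and a following unstressed vowel) is not met → [t].
The actual realization is [t], which matches [t].

Yes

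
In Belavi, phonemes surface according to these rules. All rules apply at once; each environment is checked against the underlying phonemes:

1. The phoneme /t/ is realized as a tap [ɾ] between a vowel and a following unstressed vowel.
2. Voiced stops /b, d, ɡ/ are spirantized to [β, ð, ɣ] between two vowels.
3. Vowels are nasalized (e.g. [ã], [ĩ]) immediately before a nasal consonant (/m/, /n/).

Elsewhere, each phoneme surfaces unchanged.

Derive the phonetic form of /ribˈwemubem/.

[ribˈwẽmuβẽm]

/r/ — not in any rule's target class → [r].
/i/ (between /r/ and /b/) fails the environment for rule 3, so it stays [i].
/b/ — between /i/ and /w/; rule 2 does not apply here → [b].
/w/ stays [w].
/e/ (between /w/ and /m/): before a nasal consonant, so rule 3 applies → [ẽ].
/m/ — not in any rule's target class → [m].
/u/ (between /m/ and /b/) is in the target of rule 3 but the environment (before a nasal consonant) is not met → [u].
/b/ (between /u/ and /e/) occurs between two vowels → [β] by rule 2.
/e/ — between /b/ and /m/, before a nasal consonant — surfaces as [ẽ] (rule 3).
/m/ (word-final): no rule targets it → [m].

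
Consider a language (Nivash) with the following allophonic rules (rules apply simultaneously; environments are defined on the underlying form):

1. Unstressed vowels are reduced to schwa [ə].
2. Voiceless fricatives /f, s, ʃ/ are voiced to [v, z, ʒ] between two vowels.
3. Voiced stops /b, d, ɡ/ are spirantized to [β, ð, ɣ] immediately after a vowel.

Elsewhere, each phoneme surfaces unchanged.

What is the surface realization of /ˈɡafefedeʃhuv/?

/ɡ/ (word-initial): rule 3 targets it, but not immediately after a vowel → unchanged [ɡ].
/a/ (between /ɡ/ and /f/) fails the environment for rule 1, so it stays [a].
/f/ meets the environment for rule 2 (between two vowels) → [v].
/e/ (between /f/ and /f/): in an unstressed syllable, so rule 1 applies → [ə].
/f/ meets the environment for rule 2 (between two vowels) → [v].
/e/ (between /f/ and /d/): in an unstressed syllable, so rule 1 applies → [ə].
/d/ (between /e/ and /e/): immediately after a vowel, so rule 3 applies → [ð].
Rule 1 applies to /e/ (between /d/ and /ʃ/: in an unstressed syllable) → [ə].
/ʃ/ (between /e/ and /h/): rule 2 targets it, but not between two vowels → unchanged [ʃ].
/h/ (between /ʃ/ and /u/): no rule targets it → [h].
/u/ (between /h/ and /v/): in an unstressed syllable, so rule 1 applies → [ə].
/v/ — not in any rule's target class → [v].

[ˈɡavəvəðəʃhəv]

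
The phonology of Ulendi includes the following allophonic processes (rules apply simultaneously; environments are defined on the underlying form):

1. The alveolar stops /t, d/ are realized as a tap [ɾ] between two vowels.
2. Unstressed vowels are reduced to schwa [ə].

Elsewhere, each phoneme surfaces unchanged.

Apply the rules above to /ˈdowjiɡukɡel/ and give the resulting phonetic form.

[ˈdowjəɡəkɡəl]

/d/ (word-initial) fails the environment for rule 1, so it stays [d].
/o/ — between /d/ and /w/; rule 2 does not apply here → [o].
/w/ (between /o/ and /j/): no rule targets it → [w].
/j/ stays [j].
/i/ — between /j/ and /ɡ/, in an unstressed syllable — surfaces as [ə] (rule 2).
/ɡ/ — not in any rule's target class → [ɡ].
Rule 2 applies to /u/ (between /ɡ/ and /k/: in an unstressed syllable) → [ə].
/k/ — not in any rule's target class → [k].
/ɡ/ (between /k/ and /e/): no rule targets it → [ɡ].
Rule 2 applies to /e/ (between /ɡ/ and /l/: in an unstressed syllable) → [ə].
/l/ — not in any rule's target class → [l].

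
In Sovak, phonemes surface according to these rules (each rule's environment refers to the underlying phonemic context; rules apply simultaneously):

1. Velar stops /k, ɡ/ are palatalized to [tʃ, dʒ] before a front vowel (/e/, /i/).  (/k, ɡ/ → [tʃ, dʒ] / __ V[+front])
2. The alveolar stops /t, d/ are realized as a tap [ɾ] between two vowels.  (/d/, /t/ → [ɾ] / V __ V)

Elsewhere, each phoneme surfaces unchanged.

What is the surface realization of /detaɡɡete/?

[deɾaɡdʒeɾe]

/d/ (word-initial): rule 2 targets it, but not between two vowels → unchanged [d].
/e/ — not in any rule's target class → [e].
/t/ — between /e/ and /a/, between two vowels — surfaces as [ɾ] (rule 2).
/a/ — not in any rule's target class → [a].
/ɡ/ (between /a/ and /ɡ/): rule 1 targets it, but not before a front vowel → unchanged [ɡ].
/ɡ/ meets the environment for rule 1 (before a front vowel) → [dʒ].
/e/ (between /ɡ/ and /t/) is unaffected → [e].
/t/ (between /e/ and /e/): between two vowels, so rule 2 applies → [ɾ].
/e/ (word-final): no rule targets it → [e].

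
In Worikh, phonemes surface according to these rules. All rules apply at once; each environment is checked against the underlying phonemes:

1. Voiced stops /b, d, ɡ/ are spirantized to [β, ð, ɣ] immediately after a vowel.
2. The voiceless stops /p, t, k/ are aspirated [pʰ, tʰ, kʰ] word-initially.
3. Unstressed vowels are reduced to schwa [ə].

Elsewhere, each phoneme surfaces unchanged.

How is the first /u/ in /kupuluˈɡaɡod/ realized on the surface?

[ə]

Rule 3 applies to /u/ (between /k/ and /p/: in an unstressed syllable) → [ə].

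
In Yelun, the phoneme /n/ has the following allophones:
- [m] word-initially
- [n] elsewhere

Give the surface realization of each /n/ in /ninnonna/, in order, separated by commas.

Occurrence 1 (position 1): word-initially → [m].
Occurrence 2 (position 3): no conditioning environment matches → elsewhere allophone [n].
Occurrence 3 (position 4): no conditioning environment matches → elsewhere allophone [n].
Occurrence 4 (position 6): no conditioning environment matches → elsewhere allophone [n].
Occurrence 5 (position 7): no conditioning environment matches → elsewhere allophone [n].

[m], [n], [n], [n], [n]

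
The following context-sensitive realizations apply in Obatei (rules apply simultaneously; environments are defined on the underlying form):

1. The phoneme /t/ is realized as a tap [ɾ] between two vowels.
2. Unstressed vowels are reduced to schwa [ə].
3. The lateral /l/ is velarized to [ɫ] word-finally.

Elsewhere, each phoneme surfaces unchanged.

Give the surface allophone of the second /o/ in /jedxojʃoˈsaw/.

[ə]

Rule 2 applies to /o/ (between /ʃ/ and /s/: in an unstressed syllable) → [ə].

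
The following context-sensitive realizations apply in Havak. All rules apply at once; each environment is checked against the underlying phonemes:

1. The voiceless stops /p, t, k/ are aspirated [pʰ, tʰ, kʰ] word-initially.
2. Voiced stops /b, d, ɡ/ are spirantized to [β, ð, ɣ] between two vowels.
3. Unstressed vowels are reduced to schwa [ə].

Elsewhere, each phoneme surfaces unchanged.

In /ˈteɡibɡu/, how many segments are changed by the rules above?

4

Segments that undergo a rule: /t/ → [tʰ] (rule 1); /ɡ/ → [ɣ] (rule 2); /i/ → [ə] (rule 3); /u/ → [ə] (rule 3).
All other segments surface unchanged.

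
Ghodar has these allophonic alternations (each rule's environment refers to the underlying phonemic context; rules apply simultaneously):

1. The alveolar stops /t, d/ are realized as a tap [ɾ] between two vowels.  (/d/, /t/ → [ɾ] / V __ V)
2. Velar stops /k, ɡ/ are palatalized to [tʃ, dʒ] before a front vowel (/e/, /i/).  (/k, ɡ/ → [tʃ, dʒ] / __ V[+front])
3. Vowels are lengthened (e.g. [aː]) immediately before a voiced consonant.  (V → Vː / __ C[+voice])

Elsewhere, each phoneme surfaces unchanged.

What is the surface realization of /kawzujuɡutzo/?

[kaːwzuːjuːɡutzo]

/k/ (word-initial) fails the environment for rule 2, so it stays [k].
/a/ meets the environment for rule 3 (before a voiced consonant) → [aː].
/w/ — not in any rule's target class → [w].
/z/ stays [z].
Rule 3 applies to /u/ (between /z/ and /j/: before a voiced consonant) → [uː].
/j/ (between /u/ and /u/): no rule targets it → [j].
/u/ (between /j/ and /ɡ/): before a voiced consonant, so rule 3 applies → [uː].
/ɡ/ (between /u/ and /u/) is in the target of rule 2 but the environment (before a front vowel) is not met → [ɡ].
/u/ — between /ɡ/ and /t/; rule 3 does not apply here → [u].
/t/ — between /u/ and /z/; rule 1 does not apply here → [t].
/z/ stays [z].
/o/ (word-final) is in the target of rule 3 but the environment (before a voiced consonant) is not met → [o].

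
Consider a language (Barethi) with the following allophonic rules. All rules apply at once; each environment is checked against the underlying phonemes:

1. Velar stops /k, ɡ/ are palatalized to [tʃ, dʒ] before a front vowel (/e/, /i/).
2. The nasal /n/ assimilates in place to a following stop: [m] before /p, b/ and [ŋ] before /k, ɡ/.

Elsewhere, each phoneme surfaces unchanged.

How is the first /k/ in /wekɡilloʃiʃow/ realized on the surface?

[k]

/k/ — between /e/ and /ɡ/; rule 1 does not apply here → [k].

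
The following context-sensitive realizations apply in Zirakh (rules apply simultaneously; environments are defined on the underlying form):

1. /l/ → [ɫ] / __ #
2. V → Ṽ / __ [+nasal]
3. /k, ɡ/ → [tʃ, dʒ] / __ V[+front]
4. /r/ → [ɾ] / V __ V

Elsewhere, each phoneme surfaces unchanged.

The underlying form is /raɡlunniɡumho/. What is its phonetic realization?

[raɡlũnniɡũmho]

/r/ (word-initial) fails the environment for rule 4, so it stays [r].
/a/ (between /r/ and /ɡ/): rule 2 targets it, but not before a nasal consonant → unchanged [a].
/ɡ/ (between /a/ and /l/): rule 3 targets it, but not before a front vowel → unchanged [ɡ].
/l/ (between /ɡ/ and /u/): rule 1 targets it, but not word-finally → unchanged [l].
/u/ (between /l/ and /n/): before a nasal consonant, so rule 2 applies → [ũ].
/n/ — not in any rule's target class → [n].
/n/ (between /n/ and /i/) is unaffected → [n].
/i/ (between /n/ and /ɡ/) is in the target of rule 2 but the environment (before a nasal consonant) is not met → [i].
/ɡ/ (between /i/ and /u/): rule 3 targets it, but not before a front vowel → unchanged [ɡ].
/u/ (between /ɡ/ and /m/) occurs before a nasal consonant → [ũ] by rule 2.
/m/ (between /u/ and /h/) is unaffected → [m].
/h/ — not in any rule's target class → [h].
/o/ (word-final): rule 2 targets it, but not before a nasal consonant → unchanged [o].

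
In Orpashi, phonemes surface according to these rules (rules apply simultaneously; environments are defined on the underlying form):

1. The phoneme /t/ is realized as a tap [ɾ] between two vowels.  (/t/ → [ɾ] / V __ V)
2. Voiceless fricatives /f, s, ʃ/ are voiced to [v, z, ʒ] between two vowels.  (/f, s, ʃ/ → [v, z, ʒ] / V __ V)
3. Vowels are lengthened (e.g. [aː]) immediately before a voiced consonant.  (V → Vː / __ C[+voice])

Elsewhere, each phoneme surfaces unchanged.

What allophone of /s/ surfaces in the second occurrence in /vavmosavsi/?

[s]

/s/ (between /v/ and /i/) fails the environment for rule 2, so it stays [s].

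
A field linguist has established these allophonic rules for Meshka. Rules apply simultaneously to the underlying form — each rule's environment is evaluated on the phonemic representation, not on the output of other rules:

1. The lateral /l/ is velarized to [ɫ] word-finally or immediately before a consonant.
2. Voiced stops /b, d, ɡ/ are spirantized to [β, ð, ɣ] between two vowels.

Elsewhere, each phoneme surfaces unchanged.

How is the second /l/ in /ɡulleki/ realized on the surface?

[l]

/l/ (between /l/ and /e/): rule 1 targets it, but not word-finally or immediately before a consonant → unchanged [l].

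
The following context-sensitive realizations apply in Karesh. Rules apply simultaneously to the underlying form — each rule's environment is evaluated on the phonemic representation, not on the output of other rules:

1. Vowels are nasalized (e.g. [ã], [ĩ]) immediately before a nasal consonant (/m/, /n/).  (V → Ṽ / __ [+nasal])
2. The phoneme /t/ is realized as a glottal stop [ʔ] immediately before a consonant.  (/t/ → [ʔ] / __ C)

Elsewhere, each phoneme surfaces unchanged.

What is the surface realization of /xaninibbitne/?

[xãnĩnibbiʔne]

/x/ (word-initial) is unaffected → [x].
Rule 1 applies to /a/ (between /x/ and /n/: before a nasal consonant) → [ã].
/n/ (between /a/ and /i/) is unaffected → [n].
/i/ meets the environment for rule 1 (before a nasal consonant) → [ĩ].
/n/ stays [n].
/i/ (between /n/ and /b/) is in the target of rule 1 but the environment (before a nasal consonant) is not met → [i].
/b/ stays [b].
/b/ stays [b].
/i/ — between /b/ and /t/; rule 1 does not apply here → [i].
/t/ (between /i/ and /n/) occurs immediately before a consonant → [ʔ] by rule 2.
/n/ (between /t/ and /e/): no rule targets it → [n].
/e/ (word-final): rule 1 targets it, but not before a nasal consonant → unchanged [e].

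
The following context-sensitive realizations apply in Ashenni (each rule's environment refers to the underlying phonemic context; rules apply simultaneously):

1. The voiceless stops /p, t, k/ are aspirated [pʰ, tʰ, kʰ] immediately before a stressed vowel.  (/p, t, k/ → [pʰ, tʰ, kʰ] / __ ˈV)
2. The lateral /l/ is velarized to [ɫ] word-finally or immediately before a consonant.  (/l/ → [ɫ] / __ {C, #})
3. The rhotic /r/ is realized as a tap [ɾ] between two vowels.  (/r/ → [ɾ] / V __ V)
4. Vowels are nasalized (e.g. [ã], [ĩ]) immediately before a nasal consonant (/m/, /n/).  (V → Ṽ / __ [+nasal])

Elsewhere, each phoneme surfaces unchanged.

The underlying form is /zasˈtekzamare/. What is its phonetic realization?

[zasˈtʰekzãmaɾe]

/z/ (word-initial) is unaffected → [z].
/a/ — between /z/ and /s/; rule 4 does not apply here → [a].
/s/ — not in any rule's target class → [s].
Rule 1 applies to /t/ (between /s/ and /e/: immediately before a stressed vowel) → [tʰ].
/e/ — between /t/ and /k/; rule 4 does not apply here → [e].
/k/ (between /e/ and /z/): rule 1 targets it, but not immediately before a stressed vowel → unchanged [k].
/z/ (between /k/ and /a/) is unaffected → [z].
/a/ — between /z/ and /m/, before a nasal consonant — surfaces as [ã] (rule 4).
/m/ — not in any rule's target class → [m].
/a/ (between /m/ and /r/) fails the environment for rule 4, so it stays [a].
Rule 3 applies to /r/ (between /a/ and /e/: between two vowels) → [ɾ].
/e/ (word-final) is in the target of rule 4 but the environment (before a nasal consonant) is not met → [e].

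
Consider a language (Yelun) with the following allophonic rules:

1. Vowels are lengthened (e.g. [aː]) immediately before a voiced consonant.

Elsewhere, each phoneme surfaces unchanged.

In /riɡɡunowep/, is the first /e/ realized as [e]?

Yes

/e/ (between /w/ and /p/) fails the environment for rule 1, so it stays [e].
The actual realization is [e], which matches [e].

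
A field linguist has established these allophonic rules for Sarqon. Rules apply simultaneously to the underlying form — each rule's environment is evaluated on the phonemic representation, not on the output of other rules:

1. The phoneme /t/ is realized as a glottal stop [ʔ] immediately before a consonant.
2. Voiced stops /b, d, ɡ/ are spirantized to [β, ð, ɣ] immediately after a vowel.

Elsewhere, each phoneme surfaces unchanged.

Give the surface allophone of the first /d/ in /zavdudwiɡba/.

[d]

/d/ (between /v/ and /u/): rule 2 targets it, but not immediately after a vowel → unchanged [d].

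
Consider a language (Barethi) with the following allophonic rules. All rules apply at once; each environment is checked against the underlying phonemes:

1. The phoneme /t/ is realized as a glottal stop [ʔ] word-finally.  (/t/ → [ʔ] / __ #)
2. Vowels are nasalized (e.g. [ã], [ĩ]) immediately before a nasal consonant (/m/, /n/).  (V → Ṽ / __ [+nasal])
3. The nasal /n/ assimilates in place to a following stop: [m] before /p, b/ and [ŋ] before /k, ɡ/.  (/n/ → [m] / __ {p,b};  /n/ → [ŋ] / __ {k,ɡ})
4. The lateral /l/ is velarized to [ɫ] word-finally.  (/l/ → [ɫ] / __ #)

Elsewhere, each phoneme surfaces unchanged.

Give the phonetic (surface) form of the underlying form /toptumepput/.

/t/ — word-initial; rule 1 does not apply here → [t].
/o/ (between /t/ and /p/): rule 2 targets it, but not before a nasal consonant → unchanged [o].
/p/ — not in any rule's target class → [p].
/t/ — between /p/ and /u/; rule 1 does not apply here → [t].
/u/ (between /t/ and /m/) occurs before a nasal consonant → [ũ] by rule 2.
/m/ (between /u/ and /e/): no rule targets it → [m].
/e/ (between /m/ and /p/) is in the target of rule 2 but the environment (before a nasal consonant) is not met → [e].
/p/ (between /e/ and /p/): no rule targets it → [p].
/p/ (between /p/ and /u/) is unaffected → [p].
/u/ (between /p/ and /t/): rule 2 targets it, but not before a nasal consonant → unchanged [u].
/t/ (word-final) occurs word-finally → [ʔ] by rule 1.

[toptũmeppuʔ]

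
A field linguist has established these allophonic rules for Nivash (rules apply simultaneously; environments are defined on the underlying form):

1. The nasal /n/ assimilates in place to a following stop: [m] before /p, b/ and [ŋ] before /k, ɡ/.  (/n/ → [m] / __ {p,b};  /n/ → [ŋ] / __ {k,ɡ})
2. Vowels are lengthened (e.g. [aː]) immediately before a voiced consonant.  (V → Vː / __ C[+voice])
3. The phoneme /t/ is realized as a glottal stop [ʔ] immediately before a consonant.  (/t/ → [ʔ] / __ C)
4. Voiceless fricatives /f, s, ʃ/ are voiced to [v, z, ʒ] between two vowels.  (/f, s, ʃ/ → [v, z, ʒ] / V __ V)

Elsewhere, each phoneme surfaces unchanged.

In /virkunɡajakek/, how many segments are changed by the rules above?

4

Segments that undergo a rule: /i/ → [iː] (rule 2); /u/ → [uː] (rule 2); /n/ → [ŋ] (rule 1); /a/ → [aː] (rule 2).
All other segments surface unchanged.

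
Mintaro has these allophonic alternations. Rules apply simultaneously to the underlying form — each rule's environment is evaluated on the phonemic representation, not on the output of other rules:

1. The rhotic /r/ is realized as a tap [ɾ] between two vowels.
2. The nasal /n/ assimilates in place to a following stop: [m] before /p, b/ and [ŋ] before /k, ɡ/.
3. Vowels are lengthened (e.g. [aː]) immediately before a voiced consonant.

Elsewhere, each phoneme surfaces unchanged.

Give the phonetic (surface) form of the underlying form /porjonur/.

Rule 3 applies to /o/ (between /p/ and /r/: before a voiced consonant) → [oː].
/r/ (between /o/ and /j/) is in the target of rule 1 but the environment (between two vowels) is not met → [r].
Rule 3 applies to /o/ (between /j/ and /n/: before a voiced consonant) → [oː].
/n/ — between /o/ and /u/; rule 2 does not apply here → [n].
/u/ (between /n/ and /r/): before a voiced consonant, so rule 3 applies → [uː].
/r/ (word-final) fails the environment for rule 1, so it stays [r].

[poːrjoːnuːr]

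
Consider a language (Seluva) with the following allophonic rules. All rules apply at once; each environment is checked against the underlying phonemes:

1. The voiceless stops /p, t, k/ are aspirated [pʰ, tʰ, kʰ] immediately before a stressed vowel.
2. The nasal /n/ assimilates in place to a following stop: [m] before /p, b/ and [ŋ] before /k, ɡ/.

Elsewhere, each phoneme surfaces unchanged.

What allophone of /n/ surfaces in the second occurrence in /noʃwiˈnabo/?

/n/ — between /i/ and /a/; rule 2 does not apply here → [n].

[n]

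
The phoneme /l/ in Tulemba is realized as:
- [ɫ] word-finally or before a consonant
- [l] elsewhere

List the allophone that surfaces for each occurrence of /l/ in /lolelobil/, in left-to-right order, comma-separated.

[l], [l], [l], [ɫ]

Occurrence 1 (position 1): no conditioning environment matches → elsewhere allophone [l].
Occurrence 2 (position 3): no conditioning environment matches → elsewhere allophone [l].
Occurrence 3 (position 5): no conditioning environment matches → elsewhere allophone [l].
Occurrence 4 (position 9): word-finally or before a consonant → [ɫ].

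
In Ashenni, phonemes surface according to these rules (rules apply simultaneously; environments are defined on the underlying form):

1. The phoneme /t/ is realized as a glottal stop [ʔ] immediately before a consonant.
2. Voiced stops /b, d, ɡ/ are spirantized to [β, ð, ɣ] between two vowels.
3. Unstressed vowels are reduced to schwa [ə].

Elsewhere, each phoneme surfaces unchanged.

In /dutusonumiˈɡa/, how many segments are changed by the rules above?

6

Segments that undergo a rule: /u/ → [ə] (rule 3); /u/ → [ə] (rule 3); /o/ → [ə] (rule 3); /u/ → [ə] (rule 3); /i/ → [ə] (rule 3); /ɡ/ → [ɣ] (rule 2).
All other segments surface unchanged.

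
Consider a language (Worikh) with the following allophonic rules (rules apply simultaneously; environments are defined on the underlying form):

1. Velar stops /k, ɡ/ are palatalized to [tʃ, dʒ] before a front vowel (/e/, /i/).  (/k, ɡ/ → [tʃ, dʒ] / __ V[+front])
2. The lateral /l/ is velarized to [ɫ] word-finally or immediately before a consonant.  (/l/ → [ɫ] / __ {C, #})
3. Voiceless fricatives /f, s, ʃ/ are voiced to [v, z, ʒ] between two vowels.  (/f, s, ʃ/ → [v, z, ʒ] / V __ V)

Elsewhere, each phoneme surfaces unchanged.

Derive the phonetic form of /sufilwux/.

/s/ — word-initial; rule 3 does not apply here → [s].
/f/ (between /u/ and /i/) occurs between two vowels → [v] by rule 3.
/l/ meets the environment for rule 2 (word-finally or immediately before a consonant) → [ɫ].

[suviɫwux]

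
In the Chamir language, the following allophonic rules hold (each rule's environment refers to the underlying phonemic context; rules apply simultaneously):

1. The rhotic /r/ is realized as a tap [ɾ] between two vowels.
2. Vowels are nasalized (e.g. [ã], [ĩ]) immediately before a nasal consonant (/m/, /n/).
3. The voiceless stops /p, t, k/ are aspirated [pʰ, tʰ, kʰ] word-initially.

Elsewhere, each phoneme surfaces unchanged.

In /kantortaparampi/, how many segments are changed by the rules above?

4

Segments that undergo a rule: /k/ → [kʰ] (rule 3); /a/ → [ã] (rule 2); /r/ → [ɾ] (rule 1); /a/ → [ã] (rule 2).
All other segments surface unchanged.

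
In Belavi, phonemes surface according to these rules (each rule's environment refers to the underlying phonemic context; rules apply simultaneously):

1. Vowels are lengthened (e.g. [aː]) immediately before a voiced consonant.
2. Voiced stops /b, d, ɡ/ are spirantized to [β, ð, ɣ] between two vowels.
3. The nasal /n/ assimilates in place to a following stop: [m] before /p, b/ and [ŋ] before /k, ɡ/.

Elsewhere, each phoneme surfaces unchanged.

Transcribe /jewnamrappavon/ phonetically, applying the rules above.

/j/ stays [j].
/e/ (between /j/ and /w/) occurs before a voiced consonant → [eː] by rule 1.
/w/ — not in any rule's target class → [w].
/n/ — between /w/ and /a/; rule 3 does not apply here → [n].
/a/ — between /n/ and /m/, before a voiced consonant — surfaces as [aː] (rule 1).
/m/ stays [m].
/r/ (between /m/ and /a/) is unaffected → [r].
/a/ (between /r/ and /p/): rule 1 targets it, but not before a voiced consonant → unchanged [a].
/p/ — not in any rule's target class → [p].
/p/ stays [p].
Rule 1 applies to /a/ (between /p/ and /v/: before a voiced consonant) → [aː].
/v/ (between /a/ and /o/): no rule targets it → [v].
/o/ (between /v/ and /n/): before a voiced consonant, so rule 1 applies → [oː].
/n/ (word-final): rule 3 targets it, but not before a labial or velar stop → unchanged [n].

[jeːwnaːmrappaːvoːn]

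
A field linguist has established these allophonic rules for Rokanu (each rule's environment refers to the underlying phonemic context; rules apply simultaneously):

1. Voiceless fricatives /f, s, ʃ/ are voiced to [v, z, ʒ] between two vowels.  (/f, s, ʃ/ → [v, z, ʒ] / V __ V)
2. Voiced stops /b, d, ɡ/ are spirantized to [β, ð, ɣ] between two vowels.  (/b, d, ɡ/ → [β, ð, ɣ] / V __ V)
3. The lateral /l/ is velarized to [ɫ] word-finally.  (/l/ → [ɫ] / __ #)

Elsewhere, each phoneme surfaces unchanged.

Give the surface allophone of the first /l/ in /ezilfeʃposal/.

/l/ (between /i/ and /f/) is in the target of rule 3 but the environment (word-finally) is not met → [l].

[l]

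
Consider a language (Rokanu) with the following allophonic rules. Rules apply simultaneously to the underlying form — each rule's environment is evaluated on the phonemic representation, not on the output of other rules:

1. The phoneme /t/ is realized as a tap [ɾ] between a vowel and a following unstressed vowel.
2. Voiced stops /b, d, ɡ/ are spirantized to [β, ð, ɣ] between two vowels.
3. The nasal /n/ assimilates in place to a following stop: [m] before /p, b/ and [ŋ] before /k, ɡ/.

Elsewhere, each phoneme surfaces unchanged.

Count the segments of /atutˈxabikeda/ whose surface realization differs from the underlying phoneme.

Segments that undergo a rule: /t/ → [ɾ] (rule 1); /b/ → [β] (rule 2); /d/ → [ð] (rule 2).
All other segments surface unchanged.

3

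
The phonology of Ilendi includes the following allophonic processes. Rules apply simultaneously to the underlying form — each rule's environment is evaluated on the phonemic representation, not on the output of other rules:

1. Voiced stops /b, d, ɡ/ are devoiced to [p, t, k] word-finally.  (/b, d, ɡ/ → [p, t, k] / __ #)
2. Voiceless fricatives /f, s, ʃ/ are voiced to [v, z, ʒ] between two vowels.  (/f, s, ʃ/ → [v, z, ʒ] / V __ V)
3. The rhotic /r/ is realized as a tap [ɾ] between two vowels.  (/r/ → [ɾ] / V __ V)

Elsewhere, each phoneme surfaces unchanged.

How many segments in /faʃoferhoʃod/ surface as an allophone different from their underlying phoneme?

Segments that undergo a rule: /ʃ/ → [ʒ] (rule 2); /f/ → [v] (rule 2); /ʃ/ → [ʒ] (rule 2); /d/ → [t] (rule 1).
All other segments surface unchanged.

4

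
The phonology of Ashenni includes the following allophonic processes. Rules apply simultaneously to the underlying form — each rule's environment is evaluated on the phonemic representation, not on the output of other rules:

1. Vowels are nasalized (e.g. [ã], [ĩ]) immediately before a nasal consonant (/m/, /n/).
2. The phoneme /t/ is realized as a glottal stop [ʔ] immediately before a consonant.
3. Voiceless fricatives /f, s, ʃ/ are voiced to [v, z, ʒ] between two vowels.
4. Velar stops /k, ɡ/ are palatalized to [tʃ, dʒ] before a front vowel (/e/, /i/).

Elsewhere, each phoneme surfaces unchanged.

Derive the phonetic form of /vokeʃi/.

/v/ (word-initial): no rule targets it → [v].
/o/ (between /v/ and /k/) is in the target of rule 1 but the environment (before a nasal consonant) is not met → [o].
/k/ meets the environment for rule 4 (before a front vowel) → [tʃ].
/e/ (between /k/ and /ʃ/): rule 1 targets it, but not before a nasal consonant → unchanged [e].
Rule 3 applies to /ʃ/ (between /e/ and /i/: between two vowels) → [ʒ].
/i/ (word-final) is in the target of rule 1 but the environment (before a nasal consonant) is not met → [i].

[votʃeʒi]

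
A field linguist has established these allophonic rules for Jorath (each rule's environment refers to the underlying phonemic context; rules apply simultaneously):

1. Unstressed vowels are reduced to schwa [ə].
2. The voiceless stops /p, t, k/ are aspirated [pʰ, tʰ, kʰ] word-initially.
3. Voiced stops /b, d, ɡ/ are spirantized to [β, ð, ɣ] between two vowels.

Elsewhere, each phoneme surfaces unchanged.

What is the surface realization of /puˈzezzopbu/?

/p/ (word-initial) occurs word-initially → [pʰ] by rule 2.
Rule 1 applies to /u/ (between /p/ and /z/: in an unstressed syllable) → [ə].
/z/ — not in any rule's target class → [z].
/e/ (between /z/ and /z/): rule 1 targets it, but not in an unstressed syllable → unchanged [e].
/z/ (between /e/ and /z/): no rule targets it → [z].
/z/ — not in any rule's target class → [z].
/o/ (between /z/ and /p/): in an unstressed syllable, so rule 1 applies → [ə].
/p/ (between /o/ and /b/): rule 2 targets it, but not word-initially → unchanged [p].
/b/ (between /p/ and /u/) is in the target of rule 3 but the environment (between two vowels) is not met → [b].
/u/ meets the environment for rule 1 (in an unstressed syllable) → [ə].

[pʰəˈzezzəpbə]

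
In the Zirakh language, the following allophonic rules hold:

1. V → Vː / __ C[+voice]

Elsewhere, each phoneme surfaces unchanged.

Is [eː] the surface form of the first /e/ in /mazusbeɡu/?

Rule 1 applies to /e/ (between /b/ and /ɡ/: before a voiced consonant) → [eː].
The actual realization is [eː], which matches [eː].

Yes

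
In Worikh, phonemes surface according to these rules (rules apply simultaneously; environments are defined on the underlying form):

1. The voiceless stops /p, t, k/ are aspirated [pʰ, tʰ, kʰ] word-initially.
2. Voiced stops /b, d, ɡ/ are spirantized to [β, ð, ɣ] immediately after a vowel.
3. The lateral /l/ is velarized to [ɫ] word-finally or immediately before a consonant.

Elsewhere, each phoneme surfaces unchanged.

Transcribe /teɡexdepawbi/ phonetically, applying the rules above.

[tʰeɣexdepawbi]

/t/ (word-initial) occurs word-initially → [tʰ] by rule 1.
/e/ — not in any rule's target class → [e].
Rule 2 applies to /ɡ/ (between /e/ and /e/: immediately after a vowel) → [ɣ].
/e/ stays [e].
/x/ (between /e/ and /d/): no rule targets it → [x].
/d/ (between /x/ and /e/): rule 2 targets it, but not immediately after a vowel → unchanged [d].
/e/ (between /d/ and /p/): no rule targets it → [e].
/p/ (between /e/ and /a/) is in the target of rule 1 but the environment (word-initially) is not met → [p].
/a/ — not in any rule's target class → [a].
/w/ (between /a/ and /b/) is unaffected → [w].
/b/ — between /w/ and /i/; rule 2 does not apply here → [b].
/i/ stays [i].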